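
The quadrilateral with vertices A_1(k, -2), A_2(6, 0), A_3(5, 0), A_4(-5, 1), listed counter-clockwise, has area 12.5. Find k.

2

The doubled signed area Σ (x_i y_{i+1} − x_{i+1} y_i) is linear in k.
With k=0 it equals 27; the coefficient of k is -1 (from the two edges through A_1).
So -1·k + 27 = 2·12.5 = 25 ⇒ k = 2.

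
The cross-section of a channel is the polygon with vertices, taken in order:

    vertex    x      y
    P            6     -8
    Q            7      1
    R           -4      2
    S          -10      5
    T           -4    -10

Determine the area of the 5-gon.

Σ = (62) + (18) + (0) + (120) + (92) = 292
Area = |Σ|/2 = 146.

146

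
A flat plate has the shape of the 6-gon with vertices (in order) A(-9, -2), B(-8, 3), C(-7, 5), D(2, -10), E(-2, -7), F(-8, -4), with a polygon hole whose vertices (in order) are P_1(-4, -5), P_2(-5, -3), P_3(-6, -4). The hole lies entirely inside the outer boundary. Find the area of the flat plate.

50.5

Outer boundary:
Σ = (-43) + (-19) + (60) + (-34) + (-48) + (-20) = -104
Area = |Σ|/2 = 52.
Hole:
Σ = (-13) + (2) + (14) = 3
Area = |Σ|/2 = 1.5.
Net area = 52 − 1.5 = 50.5.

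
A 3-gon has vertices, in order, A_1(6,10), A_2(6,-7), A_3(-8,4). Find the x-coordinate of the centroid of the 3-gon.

4/3

Apply the surveyor's formula. First the cross-terms c_i = x_i·y_{i+1} − x_{i+1}·y_i:
  -102, -32, -104  ⇒  2A = -238, A = -119.
Then Σ (x_i + x_{i+1})·c_i = -952, so x̄ = -952 / (6·(-119)) = 4/3.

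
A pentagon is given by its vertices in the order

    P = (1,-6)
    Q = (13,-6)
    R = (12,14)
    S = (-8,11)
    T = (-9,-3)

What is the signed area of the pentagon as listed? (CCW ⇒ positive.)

375

Apply the surveyor's formula: 2A = Σ (x_i·y_{i+1} − x_{i+1}·y_i), indices taken mod 5.
P→Q: (1)(-6) − (13)(-6) = 72
Q→R: (13)(14) − (12)(-6) = 254
R→S: (12)(11) − (-8)(14) = 244
S→T: (-8)(-3) − (-9)(11) = 123
T→P: (-9)(-6) − (1)(-3) = 57
Σ = 750
Signed area = Σ/2 = 375 (positive ⇒ counter-clockwise traversal).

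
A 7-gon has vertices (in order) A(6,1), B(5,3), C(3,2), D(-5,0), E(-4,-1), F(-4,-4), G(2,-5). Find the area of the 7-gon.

Σ = (13) + (1) + (10) + (5) + (12) + (28) + (32) = 101
Area = |Σ|/2 = 50.5.

50.5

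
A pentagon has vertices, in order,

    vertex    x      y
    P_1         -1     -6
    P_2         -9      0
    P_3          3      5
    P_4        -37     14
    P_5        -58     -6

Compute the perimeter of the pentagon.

|P_1P_2| = √((-8)² + (6)²) = √100 = 10
|P_2P_3| = √((12)² + (5)²) = √169 = 13
|P_3P_4| = √((-40)² + (9)²) = √1681 = 41
|P_4P_5| = √((-21)² + (-20)²) = √841 = 29
|P_5P_1| = √((57)² + (0)²) = √3249 = 57
Perimeter = 10 + 13 + 41 + 29 + 57 = 150.

150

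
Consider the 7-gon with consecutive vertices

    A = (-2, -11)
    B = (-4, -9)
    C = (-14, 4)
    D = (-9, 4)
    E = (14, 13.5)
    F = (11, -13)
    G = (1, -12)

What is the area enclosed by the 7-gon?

Σ = (-26) + (-142) + (-20) + (-177.5) + (-330.5) + (-119) + (-35) = -850
Area = |Σ|/2 = 425.

425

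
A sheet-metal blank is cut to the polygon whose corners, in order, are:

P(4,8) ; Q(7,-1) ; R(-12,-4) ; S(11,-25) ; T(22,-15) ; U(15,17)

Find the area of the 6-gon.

640

Σ = (-60) + (-40) + (344) + (385) + (599) + (52) = 1280
Area = |Σ|/2 = 640.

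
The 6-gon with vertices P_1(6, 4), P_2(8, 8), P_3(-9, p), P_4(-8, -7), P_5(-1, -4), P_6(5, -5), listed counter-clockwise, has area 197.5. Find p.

Write out the shoelace sum; only the two edges meeting at P_3 involve p:
2·Area = [(8·p − (-9)·8) + ((-9)·(-7) − (-8)·p)] + 116
       = 16·p + 251 = 395
⇒ p = 9.

9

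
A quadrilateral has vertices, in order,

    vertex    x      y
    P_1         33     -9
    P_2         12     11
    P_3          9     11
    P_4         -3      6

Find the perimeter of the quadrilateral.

84

|P_1P_2| = √((-21)² + (20)²) = √841 = 29
|P_2P_3| = √((-3)² + (0)²) = √9 = 3
|P_3P_4| = √((-12)² + (-5)²) = √169 = 13
|P_4P_1| = √((36)² + (-15)²) = √1521 = 39
Perimeter = 29 + 3 + 13 + 39 = 84.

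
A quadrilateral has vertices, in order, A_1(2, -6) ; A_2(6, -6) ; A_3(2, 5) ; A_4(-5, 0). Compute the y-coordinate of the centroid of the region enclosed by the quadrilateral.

-35/33

Apply Gauss's area formula. First the cross-terms c_i = x_i·y_{i+1} − x_{i+1}·y_i:
  24, 42, 25, 30  ⇒  2A = 121, A = 60.5.
Then Σ (y_i + y_{i+1})·c_i = -385, so ȳ = -385 / (6·60.5) = -35/33.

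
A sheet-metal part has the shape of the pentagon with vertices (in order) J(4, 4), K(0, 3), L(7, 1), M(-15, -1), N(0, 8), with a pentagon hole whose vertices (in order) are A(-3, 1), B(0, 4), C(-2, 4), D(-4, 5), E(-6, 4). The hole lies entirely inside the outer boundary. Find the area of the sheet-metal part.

65.5

Outer boundary:
Cross-terms: 12, -21, 8, -120, -32  ⇒  Σ = -153
Area = |Σ|/2 = 76.5.
Hole:
Apply Gauss's area formula: 2A = Σ (x_i·y_{i+1} − x_{i+1}·y_i), indices taken mod 5.
Cross-terms: -12, 8, 6, 14, 6  ⇒  Σ = 22
Area = |Σ|/2 = 11.
Net area = 76.5 − 11 = 65.5.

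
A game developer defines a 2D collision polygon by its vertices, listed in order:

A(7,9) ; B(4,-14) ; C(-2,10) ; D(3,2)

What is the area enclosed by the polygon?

71.5

A→B: (7)(-14) − (4)(9) = -134
B→C: (4)(10) − (-2)(-14) = 12
C→D: (-2)(2) − (3)(10) = -34
D→A: (3)(9) − (7)(2) = 13
Σ = -143
Area = |Σ|/2 = 71.5.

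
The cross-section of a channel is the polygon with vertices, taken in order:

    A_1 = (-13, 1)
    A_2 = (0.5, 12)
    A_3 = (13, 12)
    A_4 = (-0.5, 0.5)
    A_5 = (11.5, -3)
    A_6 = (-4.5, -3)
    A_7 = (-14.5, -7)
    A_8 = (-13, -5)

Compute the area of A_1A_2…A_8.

Apply the surveyor's formula: 2A = Σ (x_i·y_{i+1} − x_{i+1}·y_i), indices taken mod 8.
Σ = (-156.5) + (-150) + (12.5) + (-4.25) + (-48) + (-12) + (-18.5) + (-78) = -454.75
Area = |Σ|/2 = 227.375.

227.375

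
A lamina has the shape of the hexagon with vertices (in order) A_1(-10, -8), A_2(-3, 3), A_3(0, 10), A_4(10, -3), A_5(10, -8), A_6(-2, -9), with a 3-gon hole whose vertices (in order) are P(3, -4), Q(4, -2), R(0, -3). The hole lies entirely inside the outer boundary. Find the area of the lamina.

Outer boundary:
A_1→A_2: (-10)(3) − (-3)(-8) = -54
A_2→A_3: (-3)(10) − (0)(3) = -30
A_3→A_4: (0)(-3) − (10)(10) = -100
A_4→A_5: (10)(-8) − (10)(-3) = -50
A_5→A_6: (10)(-9) − (-2)(-8) = -106
A_6→A_1: (-2)(-8) − (-10)(-9) = -74
Σ = -414
Area = |Σ|/2 = 207.
Hole:
Apply the shoelace formula: 2A = Σ (x_i·y_{i+1} − x_{i+1}·y_i), indices taken mod 3.
Cross-terms: 10, -12, 9  ⇒  Σ = 7
Area = |Σ|/2 = 3.5.
Net area = 207 − 3.5 = 203.5.

203.5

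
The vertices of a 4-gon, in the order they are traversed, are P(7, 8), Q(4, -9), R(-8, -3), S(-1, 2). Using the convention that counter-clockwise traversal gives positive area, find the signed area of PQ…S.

Apply Gauss's area formula: 2A = Σ (x_i·y_{i+1} − x_{i+1}·y_i), indices taken mod 4.
Σ = (-95) + (-84) + (-19) + (-22) = -220
Signed area = Σ/2 = -110 (negative ⇒ clockwise traversal).

-110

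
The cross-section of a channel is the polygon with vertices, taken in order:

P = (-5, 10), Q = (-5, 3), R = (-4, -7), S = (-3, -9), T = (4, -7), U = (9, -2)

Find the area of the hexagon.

Σ = (35) + (47) + (15) + (57) + (55) + (80) = 289
Area = |Σ|/2 = 144.5.

144.5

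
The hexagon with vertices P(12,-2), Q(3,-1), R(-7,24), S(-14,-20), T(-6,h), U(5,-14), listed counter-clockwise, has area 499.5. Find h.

Write out the shoelace sum; only the two edges meeting at T involve h:
2·Area = [((-14)·h − (-6)·(-20)) + ((-6)·(-14) − 5·h)] + 693
       = -19·h + 657 = 999
⇒ h = -18.

-18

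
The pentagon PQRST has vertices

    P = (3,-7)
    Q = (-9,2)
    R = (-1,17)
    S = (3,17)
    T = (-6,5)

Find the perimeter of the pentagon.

|PQ| = √((-12)² + (9)²) = √225 = 15
|QR| = √((8)² + (15)²) = √289 = 17
|RS| = √((4)² + (0)²) = √16 = 4
|ST| = √((-9)² + (-12)²) = √225 = 15
|TP| = √((9)² + (-12)²) = √225 = 15
Perimeter = 15 + 17 + 4 + 15 + 15 = 66.

66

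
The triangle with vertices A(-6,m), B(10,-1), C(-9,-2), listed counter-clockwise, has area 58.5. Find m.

The doubled signed area Σ (x_i y_{i+1} − x_{i+1} y_i) is linear in m.
With m=0 it equals -35; the coefficient of m is -19 (from the two edges through A).
So -19·m + -35 = 2·58.5 = 117 ⇒ m = -8.

-8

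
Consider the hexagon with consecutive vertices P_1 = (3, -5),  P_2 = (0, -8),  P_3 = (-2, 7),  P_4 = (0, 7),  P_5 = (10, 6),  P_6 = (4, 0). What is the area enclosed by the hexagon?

84

Apply the surveyor's formula: 2A = Σ (x_i·y_{i+1} − x_{i+1}·y_i), indices taken mod 6.
Σ = (-24) + (-16) + (-14) + (-70) + (-24) + (-20) = -168
Area = |Σ|/2 = 84.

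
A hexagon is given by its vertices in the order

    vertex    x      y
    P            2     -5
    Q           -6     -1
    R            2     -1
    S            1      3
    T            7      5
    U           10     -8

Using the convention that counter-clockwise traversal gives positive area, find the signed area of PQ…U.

Apply Gauss's area formula: 2A = Σ (x_i·y_{i+1} − x_{i+1}·y_i), indices taken mod 6.
Σ = (-32) + (8) + (7) + (-16) + (-106) + (-34) = -173
Signed area = Σ/2 = -86.5 (negative ⇒ clockwise traversal).

-86.5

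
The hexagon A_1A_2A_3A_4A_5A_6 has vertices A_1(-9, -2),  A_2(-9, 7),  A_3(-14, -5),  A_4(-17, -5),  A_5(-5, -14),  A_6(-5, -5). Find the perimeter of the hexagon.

|A_1A_2| = √((0)² + (9)²) = √81 = 9
|A_2A_3| = √((-5)² + (-12)²) = √169 = 13
|A_3A_4| = √((-3)² + (0)²) = √9 = 3
|A_4A_5| = √((12)² + (-9)²) = √225 = 15
|A_5A_6| = √((0)² + (9)²) = √81 = 9
|A_6A_1| = √((-4)² + (3)²) = √25 = 5
Perimeter = 9 + 13 + 3 + 15 + 9 + 5 = 54.

54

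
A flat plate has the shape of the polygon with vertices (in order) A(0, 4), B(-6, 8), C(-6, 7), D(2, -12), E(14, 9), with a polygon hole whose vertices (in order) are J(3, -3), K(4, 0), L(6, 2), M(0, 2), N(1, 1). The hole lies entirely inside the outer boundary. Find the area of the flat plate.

Outer boundary:
Σ = (24) + (6) + (58) + (186) + (56) = 330
Area = |Σ|/2 = 165.
Hole:
J→K: (3)(0) − (4)(-3) = 12
K→L: (4)(2) − (6)(0) = 8
L→M: (6)(2) − (0)(2) = 12
M→N: (0)(1) − (1)(2) = -2
N→J: (1)(-3) − (3)(1) = -6
Σ = 24
Area = |Σ|/2 = 12.
Net area = 165 − 12 = 153.

153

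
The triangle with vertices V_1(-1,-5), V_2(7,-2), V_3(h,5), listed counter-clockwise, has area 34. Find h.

Write out the shoelace sum; only the two edges meeting at V_3 involve h:
2·Area = [(7·5 − h·(-2)) + (h·(-5) − (-1)·5)] + 37
       = -3·h + 77 = 68
⇒ h = 3.

3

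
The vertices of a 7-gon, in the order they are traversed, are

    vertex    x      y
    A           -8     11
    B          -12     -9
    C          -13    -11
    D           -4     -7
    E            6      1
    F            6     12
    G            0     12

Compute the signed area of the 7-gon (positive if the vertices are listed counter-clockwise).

Cross-terms: 204, 15, 47, 38, 66, 72, 96  ⇒  Σ = 538
Signed area = Σ/2 = 269 (positive ⇒ counter-clockwise traversal).

269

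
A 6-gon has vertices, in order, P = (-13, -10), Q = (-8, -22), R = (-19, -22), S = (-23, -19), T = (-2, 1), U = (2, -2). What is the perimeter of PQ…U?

|PQ| = √((5)² + (-12)²) = √169 = 13
|QR| = √((-11)² + (0)²) = √121 = 11
|RS| = √((-4)² + (3)²) = √25 = 5
|ST| = √((21)² + (20)²) = √841 = 29
|TU| = √((4)² + (-3)²) = √25 = 5
|UP| = √((-15)² + (-8)²) = √289 = 17
Perimeter = 13 + 11 + 5 + 29 + 5 + 17 = 80.

80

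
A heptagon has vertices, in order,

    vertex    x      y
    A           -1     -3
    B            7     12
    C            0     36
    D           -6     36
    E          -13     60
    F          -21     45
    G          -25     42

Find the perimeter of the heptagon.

|AB| = √((8)² + (15)²) = √289 = 17
|BC| = √((-7)² + (24)²) = √625 = 25
|CD| = √((-6)² + (0)²) = √36 = 6
|DE| = √((-7)² + (24)²) = √625 = 25
|EF| = √((-8)² + (-15)²) = √289 = 17
|FG| = √((-4)² + (-3)²) = √25 = 5
|GA| = √((24)² + (-45)²) = √2601 = 51
Perimeter = 17 + 25 + 6 + 25 + 17 + 5 + 51 = 146.

146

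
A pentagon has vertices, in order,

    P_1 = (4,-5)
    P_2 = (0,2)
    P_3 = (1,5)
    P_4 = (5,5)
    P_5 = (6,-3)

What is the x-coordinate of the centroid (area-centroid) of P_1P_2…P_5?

255/77

Apply the surveyor's formula. First the cross-terms c_i = x_i·y_{i+1} − x_{i+1}·y_i:
  8, -2, -20, -45, -18  ⇒  2A = -77, A = -38.5.
Then Σ (x_i + x_{i+1})·c_i = -765, so x̄ = -765 / (6·(-38.5)) = 255/77.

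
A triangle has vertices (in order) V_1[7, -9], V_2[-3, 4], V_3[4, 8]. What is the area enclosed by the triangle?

65.5

Apply Gauss's area formula: 2A = Σ (x_i·y_{i+1} − x_{i+1}·y_i), indices taken mod 3.
Σ = (1) + (-40) + (-92) = -131
Area = |Σ|/2 = 65.5.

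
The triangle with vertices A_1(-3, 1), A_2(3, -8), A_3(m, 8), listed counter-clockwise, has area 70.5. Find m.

8

The doubled signed area Σ (x_i y_{i+1} − x_{i+1} y_i) is linear in m.
With m=0 it equals 69; the coefficient of m is 9 (from the two edges through A_3).
So 9·m + 69 = 2·70.5 = 141 ⇒ m = 8.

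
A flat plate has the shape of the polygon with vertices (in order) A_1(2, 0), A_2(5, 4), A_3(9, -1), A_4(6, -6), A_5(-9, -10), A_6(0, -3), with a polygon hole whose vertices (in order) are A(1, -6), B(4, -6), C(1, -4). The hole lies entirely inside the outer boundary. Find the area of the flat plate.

78

Outer boundary:
Apply Gauss's area formula: 2A = Σ (x_i·y_{i+1} − x_{i+1}·y_i), indices taken mod 6.
Cross-terms: 8, -41, -48, -114, 27, 6  ⇒  Σ = -162
Area = |Σ|/2 = 81.
Hole:
Apply the shoelace (surveyor's) formula: 2A = Σ (x_i·y_{i+1} − x_{i+1}·y_i), indices taken mod 3.
Cross-terms: 18, -10, -2  ⇒  Σ = 6
Area = |Σ|/2 = 3.
Net area = 81 − 3 = 78.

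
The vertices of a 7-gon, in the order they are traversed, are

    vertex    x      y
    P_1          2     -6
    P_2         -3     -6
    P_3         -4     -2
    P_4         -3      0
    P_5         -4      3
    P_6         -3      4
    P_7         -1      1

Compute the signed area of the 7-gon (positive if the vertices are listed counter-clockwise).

Apply the surveyor's formula: 2A = Σ (x_i·y_{i+1} − x_{i+1}·y_i), indices taken mod 7.
P_1→P_2: (2)(-6) − (-3)(-6) = -30
P_2→P_3: (-3)(-2) − (-4)(-6) = -18
P_3→P_4: (-4)(0) − (-3)(-2) = -6
P_4→P_5: (-3)(3) − (-4)(0) = -9
P_5→P_6: (-4)(4) − (-3)(3) = -7
P_6→P_7: (-3)(1) − (-1)(4) = 1
P_7→P_1: (-1)(-6) − (2)(1) = 4
Σ = -65
Signed area = Σ/2 = -32.5 (negative ⇒ clockwise traversal).

-32.5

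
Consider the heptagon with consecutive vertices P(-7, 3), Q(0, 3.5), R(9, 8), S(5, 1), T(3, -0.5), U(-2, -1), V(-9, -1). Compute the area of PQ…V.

Apply Gauss's area formula: 2A = Σ (x_i·y_{i+1} − x_{i+1}·y_i), indices taken mod 7.
Σ = (-24.5) + (-31.5) + (-31) + (-5.5) + (-4) + (-7) + (-34) = -137.5
Area = |Σ|/2 = 68.75.

68.75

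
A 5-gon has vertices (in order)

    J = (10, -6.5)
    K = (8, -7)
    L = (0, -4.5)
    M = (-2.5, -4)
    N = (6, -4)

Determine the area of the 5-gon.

15.125

Apply Gauss's area formula: 2A = Σ (x_i·y_{i+1} − x_{i+1}·y_i), indices taken mod 5.
Cross-terms: -18, -36, -11.25, 34, 1  ⇒  Σ = -30.25
Area = |Σ|/2 = 15.125.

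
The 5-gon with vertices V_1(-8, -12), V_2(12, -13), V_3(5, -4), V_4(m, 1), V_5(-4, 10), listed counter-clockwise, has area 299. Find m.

14

The doubled signed area Σ (x_i y_{i+1} − x_{i+1} y_i) is linear in m.
With m=0 it equals 402; the coefficient of m is 14 (from the two edges through V_4).
So 14·m + 402 = 2·299 = 598 ⇒ m = 14.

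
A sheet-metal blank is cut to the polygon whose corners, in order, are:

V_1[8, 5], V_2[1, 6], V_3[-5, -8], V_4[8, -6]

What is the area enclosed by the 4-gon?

123.5

Apply the shoelace (surveyor's) formula: 2A = Σ (x_i·y_{i+1} − x_{i+1}·y_i), indices taken mod 4.
V_1→V_2: (8)(6) − (1)(5) = 43
V_2→V_3: (1)(-8) − (-5)(6) = 22
V_3→V_4: (-5)(-6) − (8)(-8) = 94
V_4→V_1: (8)(5) − (8)(-6) = 88
Σ = 247
Area = |Σ|/2 = 123.5.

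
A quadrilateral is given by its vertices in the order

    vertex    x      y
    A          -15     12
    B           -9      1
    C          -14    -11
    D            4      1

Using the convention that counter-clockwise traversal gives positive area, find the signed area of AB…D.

Apply the shoelace (surveyor's) formula: 2A = Σ (x_i·y_{i+1} − x_{i+1}·y_i), indices taken mod 4.
Σ = (93) + (113) + (30) + (63) = 299
Signed area = Σ/2 = 149.5 (positive ⇒ counter-clockwise traversal).

149.5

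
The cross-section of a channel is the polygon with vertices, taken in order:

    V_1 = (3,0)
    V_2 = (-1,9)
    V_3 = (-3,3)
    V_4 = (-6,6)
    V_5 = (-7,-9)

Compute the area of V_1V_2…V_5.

87

Apply Gauss's area formula: 2A = Σ (x_i·y_{i+1} − x_{i+1}·y_i), indices taken mod 5.
Cross-terms: 27, 24, 0, 96, 27  ⇒  Σ = 174
Area = |Σ|/2 = 87.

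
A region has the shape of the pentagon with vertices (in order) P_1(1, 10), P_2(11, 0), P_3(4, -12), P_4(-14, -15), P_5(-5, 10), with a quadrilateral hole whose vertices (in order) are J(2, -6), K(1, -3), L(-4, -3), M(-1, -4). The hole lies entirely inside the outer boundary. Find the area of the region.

366.5

Outer boundary:
Apply Gauss's area formula: 2A = Σ (x_i·y_{i+1} − x_{i+1}·y_i), indices taken mod 5.
Cross-terms: -110, -132, -228, -215, -60  ⇒  Σ = -745
Area = |Σ|/2 = 372.5.
Hole:
Apply the shoelace formula: 2A = Σ (x_i·y_{i+1} − x_{i+1}·y_i), indices taken mod 4.
Σ = (0) + (-15) + (13) + (14) = 12
Area = |Σ|/2 = 6.
Net area = 372.5 − 6 = 366.5.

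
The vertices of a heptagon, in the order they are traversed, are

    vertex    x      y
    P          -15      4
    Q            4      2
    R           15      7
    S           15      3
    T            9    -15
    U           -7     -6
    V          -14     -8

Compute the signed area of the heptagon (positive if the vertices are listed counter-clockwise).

Apply the surveyor's formula: 2A = Σ (x_i·y_{i+1} − x_{i+1}·y_i), indices taken mod 7.
Cross-terms: -46, -2, -60, -252, -159, -28, -176  ⇒  Σ = -723
Signed area = Σ/2 = -361.5 (negative ⇒ clockwise traversal).

-361.5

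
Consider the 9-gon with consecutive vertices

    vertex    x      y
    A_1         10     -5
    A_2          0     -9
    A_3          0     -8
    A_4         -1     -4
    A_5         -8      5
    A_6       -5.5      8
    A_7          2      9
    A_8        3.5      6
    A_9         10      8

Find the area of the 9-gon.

209.25

Cross-terms: -90, 0, -8, -37, -36.5, -65.5, -19.5, -32, -130  ⇒  Σ = -418.5
Area = |Σ|/2 = 209.25.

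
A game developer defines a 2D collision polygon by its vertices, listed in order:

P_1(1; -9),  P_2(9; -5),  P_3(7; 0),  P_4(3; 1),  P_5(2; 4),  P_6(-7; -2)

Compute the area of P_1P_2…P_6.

Apply the surveyor's formula: 2A = Σ (x_i·y_{i+1} − x_{i+1}·y_i), indices taken mod 6.
Cross-terms: 76, 35, 7, 10, 24, 65  ⇒  Σ = 217
Area = |Σ|/2 = 108.5.

108.5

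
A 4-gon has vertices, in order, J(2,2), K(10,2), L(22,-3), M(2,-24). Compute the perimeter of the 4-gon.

|JK| = √((8)² + (0)²) = √64 = 8
|KL| = √((12)² + (-5)²) = √169 = 13
|LM| = √((-20)² + (-21)²) = √841 = 29
|MJ| = √((0)² + (26)²) = √676 = 26
Perimeter = 8 + 13 + 29 + 26 = 76.

76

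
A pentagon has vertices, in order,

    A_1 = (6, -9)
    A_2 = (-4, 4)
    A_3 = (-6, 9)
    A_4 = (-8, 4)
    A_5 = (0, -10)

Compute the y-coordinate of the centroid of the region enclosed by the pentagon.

-91/41

Apply the shoelace formula. First the cross-terms c_i = x_i·y_{i+1} − x_{i+1}·y_i:
  -12, -12, 48, 80, 60  ⇒  2A = 164, A = 82.
Then Σ (y_i + y_{i+1})·c_i = -1092, so ȳ = -1092 / (6·82) = -91/41.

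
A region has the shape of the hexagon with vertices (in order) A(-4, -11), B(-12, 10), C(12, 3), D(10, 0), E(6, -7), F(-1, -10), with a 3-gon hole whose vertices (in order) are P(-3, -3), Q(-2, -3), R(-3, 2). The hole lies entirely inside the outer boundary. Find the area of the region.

259.5

Outer boundary:
A→B: (-4)(10) − (-12)(-11) = -172
B→C: (-12)(3) − (12)(10) = -156
C→D: (12)(0) − (10)(3) = -30
D→E: (10)(-7) − (6)(0) = -70
E→F: (6)(-10) − (-1)(-7) = -67
F→A: (-1)(-11) − (-4)(-10) = -29
Σ = -524
Area = |Σ|/2 = 262.
Hole:
Apply Gauss's area formula: 2A = Σ (x_i·y_{i+1} − x_{i+1}·y_i), indices taken mod 3.
P→Q: (-3)(-3) − (-2)(-3) = 3
Q→R: (-2)(2) − (-3)(-3) = -13
R→P: (-3)(-3) − (-3)(2) = 15
Σ = 5
Area = |Σ|/2 = 2.5.
Net area = 262 − 2.5 = 259.5.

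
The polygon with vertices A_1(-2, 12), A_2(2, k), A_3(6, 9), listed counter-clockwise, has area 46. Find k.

-1

The doubled signed area Σ (x_i y_{i+1} − x_{i+1} y_i) is linear in k.
With k=0 it equals 84; the coefficient of k is -8 (from the two edges through A_2).
So -8·k + 84 = 2·46 = 92 ⇒ k = -1.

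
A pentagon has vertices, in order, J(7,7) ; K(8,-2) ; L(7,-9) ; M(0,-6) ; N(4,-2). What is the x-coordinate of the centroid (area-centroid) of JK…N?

69/13

Apply Gauss's area formula. First the cross-terms c_i = x_i·y_{i+1} − x_{i+1}·y_i:
  -70, -58, -42, 24, 42  ⇒  2A = -104, A = -52.
Then Σ (x_i + x_{i+1})·c_i = -1656, so x̄ = -1656 / (6·(-52)) = 69/13.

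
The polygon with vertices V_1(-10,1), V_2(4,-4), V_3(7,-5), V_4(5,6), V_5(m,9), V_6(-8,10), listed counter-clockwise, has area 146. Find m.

The doubled signed area Σ (x_i y_{i+1} − x_{i+1} y_i) is linear in m.
With m=0 it equals 320; the coefficient of m is 4 (from the two edges through V_5).
So 4·m + 320 = 2·146 = 292 ⇒ m = -7.

-7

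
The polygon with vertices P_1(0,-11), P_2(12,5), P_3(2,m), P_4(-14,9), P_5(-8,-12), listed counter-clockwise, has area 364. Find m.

The doubled signed area Σ (x_i y_{i+1} − x_{i+1} y_i) is linear in m.
With m=0 it equals 468; the coefficient of m is 26 (from the two edges through P_3).
So 26·m + 468 = 2·364 = 728 ⇒ m = 10.

10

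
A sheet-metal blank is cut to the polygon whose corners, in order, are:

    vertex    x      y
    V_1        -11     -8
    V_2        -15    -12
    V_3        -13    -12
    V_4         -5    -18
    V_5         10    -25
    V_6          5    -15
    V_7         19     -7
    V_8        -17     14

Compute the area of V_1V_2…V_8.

Apply the surveyor's formula: 2A = Σ (x_i·y_{i+1} − x_{i+1}·y_i), indices taken mod 8.
Σ = (12) + (24) + (174) + (305) + (-25) + (250) + (147) + (290) = 1177
Area = |Σ|/2 = 588.5.

588.5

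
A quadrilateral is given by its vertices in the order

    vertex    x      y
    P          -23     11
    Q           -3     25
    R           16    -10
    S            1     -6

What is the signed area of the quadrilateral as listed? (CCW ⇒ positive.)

P→Q: (-23)(25) − (-3)(11) = -542
Q→R: (-3)(-10) − (16)(25) = -370
R→S: (16)(-6) − (1)(-10) = -86
S→P: (1)(11) − (-23)(-6) = -127
Σ = -1125
Signed area = Σ/2 = -562.5 (negative ⇒ clockwise traversal).

-562.5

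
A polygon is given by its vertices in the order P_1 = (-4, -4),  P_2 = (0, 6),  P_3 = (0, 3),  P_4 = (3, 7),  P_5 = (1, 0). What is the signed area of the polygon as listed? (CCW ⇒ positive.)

-22

Apply the surveyor's formula: 2A = Σ (x_i·y_{i+1} − x_{i+1}·y_i), indices taken mod 5.
Σ = (-24) + (0) + (-9) + (-7) + (-4) = -44
Signed area = Σ/2 = -22 (negative ⇒ clockwise traversal).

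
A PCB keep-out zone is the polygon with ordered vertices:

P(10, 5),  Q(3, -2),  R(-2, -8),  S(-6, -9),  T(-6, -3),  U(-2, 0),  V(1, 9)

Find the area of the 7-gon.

119

Apply the shoelace formula: 2A = Σ (x_i·y_{i+1} − x_{i+1}·y_i), indices taken mod 7.
Σ = (-35) + (-28) + (-30) + (-36) + (-6) + (-18) + (-85) = -238
Area = |Σ|/2 = 119.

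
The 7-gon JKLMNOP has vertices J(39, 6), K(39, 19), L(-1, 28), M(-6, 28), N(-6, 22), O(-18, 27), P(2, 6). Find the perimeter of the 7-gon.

144

|JK| = √((0)² + (13)²) = √169 = 13
|KL| = √((-40)² + (9)²) = √1681 = 41
|LM| = √((-5)² + (0)²) = √25 = 5
|MN| = √((0)² + (-6)²) = √36 = 6
|NO| = √((-12)² + (5)²) = √169 = 13
|OP| = √((20)² + (-21)²) = √841 = 29
|PJ| = √((37)² + (0)²) = √1369 = 37
Perimeter = 13 + 41 + 5 + 6 + 13 + 29 + 37 = 144.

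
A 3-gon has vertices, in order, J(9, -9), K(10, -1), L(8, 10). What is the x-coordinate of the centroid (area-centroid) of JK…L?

Apply Gauss's area formula. First the cross-terms c_i = x_i·y_{i+1} − x_{i+1}·y_i:
  81, 108, -162  ⇒  2A = 27, A = 13.5.
Then Σ (x_i + x_{i+1})·c_i = 729, so x̄ = 729 / (6·13.5) = 9.

9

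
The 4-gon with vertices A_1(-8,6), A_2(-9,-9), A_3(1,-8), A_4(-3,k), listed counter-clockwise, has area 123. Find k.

The doubled signed area Σ (x_i y_{i+1} − x_{i+1} y_i) is linear in k.
With k=0 it equals 165; the coefficient of k is 9 (from the two edges through A_4).
So 9·k + 165 = 2·123 = 246 ⇒ k = 9.

9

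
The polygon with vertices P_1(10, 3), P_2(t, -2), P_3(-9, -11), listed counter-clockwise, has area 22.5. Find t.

The doubled signed area Σ (x_i y_{i+1} − x_{i+1} y_i) is linear in t.
With t=0 it equals 45; the coefficient of t is -14 (from the two edges through P_2).
So -14·t + 45 = 2·22.5 = 45 ⇒ t = 0.

0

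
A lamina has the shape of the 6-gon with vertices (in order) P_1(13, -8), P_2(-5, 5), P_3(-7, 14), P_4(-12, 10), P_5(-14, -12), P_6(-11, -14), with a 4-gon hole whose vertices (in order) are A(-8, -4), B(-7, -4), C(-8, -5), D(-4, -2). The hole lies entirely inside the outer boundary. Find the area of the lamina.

Outer boundary:
Apply the shoelace (surveyor's) formula: 2A = Σ (x_i·y_{i+1} − x_{i+1}·y_i), indices taken mod 6.
Σ = (25) + (-35) + (98) + (284) + (64) + (270) = 706
Area = |Σ|/2 = 353.
Hole:
Apply the shoelace formula: 2A = Σ (x_i·y_{i+1} − x_{i+1}·y_i), indices taken mod 4.
Σ = (4) + (3) + (-4) + (0) = 3
Area = |Σ|/2 = 1.5.
Net area = 353 − 1.5 = 351.5.

351.5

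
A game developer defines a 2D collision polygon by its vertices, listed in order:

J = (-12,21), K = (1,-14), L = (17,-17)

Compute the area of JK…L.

J→K: (-12)(-14) − (1)(21) = 147
K→L: (1)(-17) − (17)(-14) = 221
L→J: (17)(21) − (-12)(-17) = 153
Σ = 521
Area = |Σ|/2 = 260.5.

260.5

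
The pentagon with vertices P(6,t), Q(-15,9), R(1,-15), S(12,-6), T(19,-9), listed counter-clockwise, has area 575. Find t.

Write out the shoelace sum; only the two edges meeting at P involve t:
2·Area = [(19·t − 6·(-9)) + (6·9 − (-15)·t)] + 396
       = 34·t + 504 = 1150
⇒ t = 19.

19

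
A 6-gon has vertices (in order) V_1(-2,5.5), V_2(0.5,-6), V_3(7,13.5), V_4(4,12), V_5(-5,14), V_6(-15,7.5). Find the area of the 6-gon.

Apply the surveyor's formula: 2A = Σ (x_i·y_{i+1} − x_{i+1}·y_i), indices taken mod 6.
V_1→V_2: (-2)(-6) − (0.5)(5.5) = 9.25
V_2→V_3: (0.5)(13.5) − (7)(-6) = 48.75
V_3→V_4: (7)(12) − (4)(13.5) = 30
V_4→V_5: (4)(14) − (-5)(12) = 116
V_5→V_6: (-5)(7.5) − (-15)(14) = 172.5
V_6→V_1: (-15)(5.5) − (-2)(7.5) = -67.5
Σ = 309
Area = |Σ|/2 = 154.5.

154.5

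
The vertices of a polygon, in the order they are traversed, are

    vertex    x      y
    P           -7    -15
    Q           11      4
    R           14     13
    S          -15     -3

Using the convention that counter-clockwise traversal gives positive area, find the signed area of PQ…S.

290.5

Apply the shoelace (surveyor's) formula: 2A = Σ (x_i·y_{i+1} − x_{i+1}·y_i), indices taken mod 4.
Σ = (137) + (87) + (153) + (204) = 581
Signed area = Σ/2 = 290.5 (positive ⇒ counter-clockwise traversal).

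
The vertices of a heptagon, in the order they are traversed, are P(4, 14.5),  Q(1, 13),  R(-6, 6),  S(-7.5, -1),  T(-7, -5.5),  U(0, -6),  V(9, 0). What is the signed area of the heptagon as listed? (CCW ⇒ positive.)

Apply the surveyor's formula: 2A = Σ (x_i·y_{i+1} − x_{i+1}·y_i), indices taken mod 7.
Σ = (37.5) + (84) + (51) + (34.25) + (42) + (54) + (130.5) = 433.25
Signed area = Σ/2 = 216.625 (positive ⇒ counter-clockwise traversal).

216.625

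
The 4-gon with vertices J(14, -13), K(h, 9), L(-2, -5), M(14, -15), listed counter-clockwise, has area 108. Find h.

The doubled signed area Σ (x_i y_{i+1} − x_{i+1} y_i) is linear in h.
With h=0 it equals 272; the coefficient of h is 8 (from the two edges through K).
So 8·h + 272 = 2·108 = 216 ⇒ h = -7.

-7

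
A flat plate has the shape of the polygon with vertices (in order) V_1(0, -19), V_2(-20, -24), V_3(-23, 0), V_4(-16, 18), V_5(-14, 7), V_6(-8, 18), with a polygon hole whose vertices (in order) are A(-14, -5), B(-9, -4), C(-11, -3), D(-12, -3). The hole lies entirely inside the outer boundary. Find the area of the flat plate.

Outer boundary:
Apply the shoelace formula: 2A = Σ (x_i·y_{i+1} − x_{i+1}·y_i), indices taken mod 6.
Cross-terms: -380, -552, -414, 140, -196, 152  ⇒  Σ = -1250
Area = |Σ|/2 = 625.
Hole:
Σ = (11) + (-17) + (-3) + (18) = 9
Area = |Σ|/2 = 4.5.
Net area = 625 − 4.5 = 620.5.

620.5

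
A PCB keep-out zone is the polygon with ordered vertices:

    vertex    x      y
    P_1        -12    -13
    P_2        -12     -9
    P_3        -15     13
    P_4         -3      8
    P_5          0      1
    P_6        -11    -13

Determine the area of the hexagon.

212.5

P_1→P_2: (-12)(-9) − (-12)(-13) = -48
P_2→P_3: (-12)(13) − (-15)(-9) = -291
P_3→P_4: (-15)(8) − (-3)(13) = -81
P_4→P_5: (-3)(1) − (0)(8) = -3
P_5→P_6: (0)(-13) − (-11)(1) = 11
P_6→P_1: (-11)(-13) − (-12)(-13) = -13
Σ = -425
Area = |Σ|/2 = 212.5.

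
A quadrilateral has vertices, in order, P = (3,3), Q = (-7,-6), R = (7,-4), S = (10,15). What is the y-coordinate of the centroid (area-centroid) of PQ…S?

88/87

Apply the shoelace (surveyor's) formula. First the cross-terms c_i = x_i·y_{i+1} − x_{i+1}·y_i:
  3, 70, 145, -15  ⇒  2A = 203, A = 101.5.
Then Σ (y_i + y_{i+1})·c_i = 616, so ȳ = 616 / (6·101.5) = 88/87.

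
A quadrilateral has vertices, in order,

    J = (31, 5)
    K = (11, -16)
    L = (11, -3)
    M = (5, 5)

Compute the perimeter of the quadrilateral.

|JK| = √((-20)² + (-21)²) = √841 = 29
|KL| = √((0)² + (13)²) = √169 = 13
|LM| = √((-6)² + (8)²) = √100 = 10
|MJ| = √((26)² + (0)²) = √676 = 26
Perimeter = 29 + 13 + 10 + 26 = 78.

78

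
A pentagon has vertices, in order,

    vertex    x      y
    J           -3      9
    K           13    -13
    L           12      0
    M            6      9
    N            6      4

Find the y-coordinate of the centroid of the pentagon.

Apply the shoelace (surveyor's) formula. First the cross-terms c_i = x_i·y_{i+1} − x_{i+1}·y_i:
  -78, 156, 108, -30, 66  ⇒  2A = 222, A = 111.
Then Σ (y_i + y_{i+1})·c_i = -276, so ȳ = -276 / (6·111) = -46/111.

-46/111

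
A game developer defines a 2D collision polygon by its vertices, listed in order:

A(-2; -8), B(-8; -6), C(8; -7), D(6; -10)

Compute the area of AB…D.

27

Σ = (-52) + (104) + (-38) + (-68) = -54
Area = |Σ|/2 = 27.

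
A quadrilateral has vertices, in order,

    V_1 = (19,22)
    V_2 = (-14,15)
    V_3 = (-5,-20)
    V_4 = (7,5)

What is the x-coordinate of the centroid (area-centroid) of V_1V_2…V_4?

-112/187

Apply the shoelace formula. First the cross-terms c_i = x_i·y_{i+1} − x_{i+1}·y_i:
  593, 355, 115, 59  ⇒  2A = 1122, A = 561.
Then Σ (x_i + x_{i+1})·c_i = -2016, so x̄ = -2016 / (6·561) = -112/187.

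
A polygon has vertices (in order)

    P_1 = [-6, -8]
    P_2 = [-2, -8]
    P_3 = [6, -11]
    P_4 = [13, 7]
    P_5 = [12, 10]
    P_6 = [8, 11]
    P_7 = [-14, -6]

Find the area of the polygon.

283.5

P_1→P_2: (-6)(-8) − (-2)(-8) = 32
P_2→P_3: (-2)(-11) − (6)(-8) = 70
P_3→P_4: (6)(7) − (13)(-11) = 185
P_4→P_5: (13)(10) − (12)(7) = 46
P_5→P_6: (12)(11) − (8)(10) = 52
P_6→P_7: (8)(-6) − (-14)(11) = 106
P_7→P_1: (-14)(-8) − (-6)(-6) = 76
Σ = 567
Area = |Σ|/2 = 283.5.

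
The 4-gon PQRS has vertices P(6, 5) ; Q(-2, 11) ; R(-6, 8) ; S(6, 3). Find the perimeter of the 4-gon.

30

|PQ| = √((-8)² + (6)²) = √100 = 10
|QR| = √((-4)² + (-3)²) = √25 = 5
|RS| = √((12)² + (-5)²) = √169 = 13
|SP| = √((0)² + (2)²) = √4 = 2
Perimeter = 10 + 5 + 13 + 2 = 30.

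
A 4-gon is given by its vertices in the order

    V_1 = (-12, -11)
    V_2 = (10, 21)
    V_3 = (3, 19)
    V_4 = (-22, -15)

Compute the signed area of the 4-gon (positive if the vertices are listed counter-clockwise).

210

Apply the surveyor's formula: 2A = Σ (x_i·y_{i+1} − x_{i+1}·y_i), indices taken mod 4.
V_1→V_2: (-12)(21) − (10)(-11) = -142
V_2→V_3: (10)(19) − (3)(21) = 127
V_3→V_4: (3)(-15) − (-22)(19) = 373
V_4→V_1: (-22)(-11) − (-12)(-15) = 62
Σ = 420
Signed area = Σ/2 = 210 (positive ⇒ counter-clockwise traversal).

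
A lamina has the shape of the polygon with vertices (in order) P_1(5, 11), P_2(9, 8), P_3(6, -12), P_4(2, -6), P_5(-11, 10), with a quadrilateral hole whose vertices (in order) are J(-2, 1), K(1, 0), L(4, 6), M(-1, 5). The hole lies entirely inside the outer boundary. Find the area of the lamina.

Outer boundary:
Cross-terms: -59, -156, -12, -46, -171  ⇒  Σ = -444
Area = |Σ|/2 = 222.
Hole:
Apply Gauss's area formula: 2A = Σ (x_i·y_{i+1} − x_{i+1}·y_i), indices taken mod 4.
Cross-terms: -1, 6, 26, 9  ⇒  Σ = 40
Area = |Σ|/2 = 20.
Net area = 222 − 20 = 202.

202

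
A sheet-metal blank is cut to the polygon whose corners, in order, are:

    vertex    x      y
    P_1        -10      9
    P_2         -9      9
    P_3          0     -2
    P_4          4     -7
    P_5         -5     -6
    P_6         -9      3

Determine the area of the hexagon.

81

Apply Gauss's area formula: 2A = Σ (x_i·y_{i+1} − x_{i+1}·y_i), indices taken mod 6.
Cross-terms: -9, 18, 8, -59, -69, -51  ⇒  Σ = -162
Area = |Σ|/2 = 81.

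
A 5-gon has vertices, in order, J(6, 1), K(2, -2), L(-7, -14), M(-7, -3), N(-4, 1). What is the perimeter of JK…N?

|JK| = √((-4)² + (-3)²) = √25 = 5
|KL| = √((-9)² + (-12)²) = √225 = 15
|LM| = √((0)² + (11)²) = √121 = 11
|MN| = √((3)² + (4)²) = √25 = 5
|NJ| = √((10)² + (0)²) = √100 = 10
Perimeter = 5 + 15 + 11 + 5 + 10 = 46.

46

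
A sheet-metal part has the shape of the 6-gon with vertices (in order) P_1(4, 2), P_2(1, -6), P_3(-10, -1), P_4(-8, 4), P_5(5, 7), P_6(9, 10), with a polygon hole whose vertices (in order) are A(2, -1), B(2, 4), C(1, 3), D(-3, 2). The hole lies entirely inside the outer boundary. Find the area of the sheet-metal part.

Outer boundary:
Cross-terms: -26, -61, -48, -76, -13, -22  ⇒  Σ = -246
Area = |Σ|/2 = 123.
Hole:
Apply the shoelace (surveyor's) formula: 2A = Σ (x_i·y_{i+1} − x_{i+1}·y_i), indices taken mod 4.
Σ = (10) + (2) + (11) + (-1) = 22
Area = |Σ|/2 = 11.
Net area = 123 − 11 = 112.

112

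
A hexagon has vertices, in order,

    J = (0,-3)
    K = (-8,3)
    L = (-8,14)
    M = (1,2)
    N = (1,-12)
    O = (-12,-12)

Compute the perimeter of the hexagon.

|JK| = √((-8)² + (6)²) = √100 = 10
|KL| = √((0)² + (11)²) = √121 = 11
|LM| = √((9)² + (-12)²) = √225 = 15
|MN| = √((0)² + (-14)²) = √196 = 14
|NO| = √((-13)² + (0)²) = √169 = 13
|OJ| = √((12)² + (9)²) = √225 = 15
Perimeter = 10 + 11 + 15 + 14 + 13 + 15 = 78.

78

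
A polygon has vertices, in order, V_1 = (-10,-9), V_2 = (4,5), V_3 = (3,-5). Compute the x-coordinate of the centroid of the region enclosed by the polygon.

-1

Apply Gauss's area formula. First the cross-terms c_i = x_i·y_{i+1} − x_{i+1}·y_i:
  -14, -35, -77  ⇒  2A = -126, A = -63.
Then Σ (x_i + x_{i+1})·c_i = 378, so x̄ = 378 / (6·(-63)) = -1.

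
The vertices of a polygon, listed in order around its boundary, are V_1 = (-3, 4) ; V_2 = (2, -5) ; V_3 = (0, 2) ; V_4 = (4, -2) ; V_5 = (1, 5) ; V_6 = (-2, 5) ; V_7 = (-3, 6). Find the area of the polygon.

Apply the surveyor's formula: 2A = Σ (x_i·y_{i+1} − x_{i+1}·y_i), indices taken mod 7.
V_1→V_2: (-3)(-5) − (2)(4) = 7
V_2→V_3: (2)(2) − (0)(-5) = 4
V_3→V_4: (0)(-2) − (4)(2) = -8
V_4→V_5: (4)(5) − (1)(-2) = 22
V_5→V_6: (1)(5) − (-2)(5) = 15
V_6→V_7: (-2)(6) − (-3)(5) = 3
V_7→V_1: (-3)(4) − (-3)(6) = 6
Σ = 49
Area = |Σ|/2 = 24.5.

24.5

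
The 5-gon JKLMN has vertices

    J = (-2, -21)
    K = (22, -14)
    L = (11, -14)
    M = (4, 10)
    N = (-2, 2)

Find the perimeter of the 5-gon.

|JK| = √((24)² + (7)²) = √625 = 25
|KL| = √((-11)² + (0)²) = √121 = 11
|LM| = √((-7)² + (24)²) = √625 = 25
|MN| = √((-6)² + (-8)²) = √100 = 10
|NJ| = √((0)² + (-23)²) = √529 = 23
Perimeter = 25 + 11 + 25 + 10 + 23 = 94.

94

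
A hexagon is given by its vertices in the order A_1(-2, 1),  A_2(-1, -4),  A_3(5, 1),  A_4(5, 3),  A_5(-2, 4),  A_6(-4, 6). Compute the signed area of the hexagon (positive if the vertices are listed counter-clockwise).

Σ = (9) + (19) + (10) + (26) + (4) + (8) = 76
Signed area = Σ/2 = 38 (positive ⇒ counter-clockwise traversal).

38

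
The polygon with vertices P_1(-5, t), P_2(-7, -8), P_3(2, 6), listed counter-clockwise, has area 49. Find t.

The doubled signed area Σ (x_i y_{i+1} − x_{i+1} y_i) is linear in t.
With t=0 it equals 44; the coefficient of t is 9 (from the two edges through P_1).
So 9·t + 44 = 2·49 = 98 ⇒ t = 6.

6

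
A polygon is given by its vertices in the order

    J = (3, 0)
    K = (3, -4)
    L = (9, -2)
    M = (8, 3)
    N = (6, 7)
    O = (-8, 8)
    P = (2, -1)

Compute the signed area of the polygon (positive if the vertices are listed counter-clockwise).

99

Apply the shoelace (surveyor's) formula: 2A = Σ (x_i·y_{i+1} − x_{i+1}·y_i), indices taken mod 7.
J→K: (3)(-4) − (3)(0) = -12
K→L: (3)(-2) − (9)(-4) = 30
L→M: (9)(3) − (8)(-2) = 43
M→N: (8)(7) − (6)(3) = 38
N→O: (6)(8) − (-8)(7) = 104
O→P: (-8)(-1) − (2)(8) = -8
P→J: (2)(0) − (3)(-1) = 3
Σ = 198
Signed area = Σ/2 = 99 (positive ⇒ counter-clockwise traversal).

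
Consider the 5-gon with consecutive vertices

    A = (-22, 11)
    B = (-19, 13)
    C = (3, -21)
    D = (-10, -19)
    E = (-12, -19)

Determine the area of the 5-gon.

Apply the shoelace formula: 2A = Σ (x_i·y_{i+1} − x_{i+1}·y_i), indices taken mod 5.
Σ = (-77) + (360) + (-267) + (-38) + (-550) = -572
Area = |Σ|/2 = 286.

286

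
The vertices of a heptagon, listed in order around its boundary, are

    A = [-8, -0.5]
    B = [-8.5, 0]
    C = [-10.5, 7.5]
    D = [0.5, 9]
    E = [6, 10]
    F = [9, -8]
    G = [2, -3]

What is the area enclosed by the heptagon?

Apply Gauss's area formula: 2A = Σ (x_i·y_{i+1} − x_{i+1}·y_i), indices taken mod 7.
Σ = (-4.25) + (-63.75) + (-98.25) + (-49) + (-138) + (-11) + (-25) = -389.25
Area = |Σ|/2 = 194.625.

194.625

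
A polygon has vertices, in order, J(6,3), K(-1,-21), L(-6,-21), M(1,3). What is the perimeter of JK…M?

|JK| = √((-7)² + (-24)²) = √625 = 25
|KL| = √((-5)² + (0)²) = √25 = 5
|LM| = √((7)² + (24)²) = √625 = 25
|MJ| = √((5)² + (0)²) = √25 = 5
Perimeter = 25 + 5 + 25 + 5 = 60.

60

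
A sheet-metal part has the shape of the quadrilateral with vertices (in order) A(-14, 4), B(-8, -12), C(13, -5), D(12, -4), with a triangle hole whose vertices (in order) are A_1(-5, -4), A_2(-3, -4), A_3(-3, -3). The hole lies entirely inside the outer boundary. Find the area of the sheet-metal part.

Outer boundary:
Apply Gauss's area formula: 2A = Σ (x_i·y_{i+1} − x_{i+1}·y_i), indices taken mod 4.
Cross-terms: 200, 196, 8, -8  ⇒  Σ = 396
Area = |Σ|/2 = 198.
Hole:
Apply the shoelace formula: 2A = Σ (x_i·y_{i+1} − x_{i+1}·y_i), indices taken mod 3.
Σ = (8) + (-3) + (-3) = 2
Area = |Σ|/2 = 1.
Net area = 198 − 1 = 197.

197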